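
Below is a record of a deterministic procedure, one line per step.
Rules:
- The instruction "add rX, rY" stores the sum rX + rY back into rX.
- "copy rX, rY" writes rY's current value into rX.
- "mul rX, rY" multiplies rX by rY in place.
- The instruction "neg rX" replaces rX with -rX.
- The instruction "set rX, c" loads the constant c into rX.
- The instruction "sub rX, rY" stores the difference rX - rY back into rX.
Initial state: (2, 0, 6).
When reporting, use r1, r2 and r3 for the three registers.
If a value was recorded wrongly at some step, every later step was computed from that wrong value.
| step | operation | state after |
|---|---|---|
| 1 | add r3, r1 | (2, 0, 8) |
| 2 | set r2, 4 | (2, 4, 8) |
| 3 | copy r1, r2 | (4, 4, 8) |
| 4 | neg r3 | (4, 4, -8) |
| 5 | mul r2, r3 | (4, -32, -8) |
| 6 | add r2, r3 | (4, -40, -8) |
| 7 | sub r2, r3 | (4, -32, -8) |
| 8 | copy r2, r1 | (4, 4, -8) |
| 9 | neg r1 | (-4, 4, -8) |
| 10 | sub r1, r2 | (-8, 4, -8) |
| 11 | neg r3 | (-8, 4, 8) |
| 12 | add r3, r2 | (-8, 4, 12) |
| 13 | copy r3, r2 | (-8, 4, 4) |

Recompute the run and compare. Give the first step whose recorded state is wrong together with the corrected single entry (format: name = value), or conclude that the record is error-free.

no error

step 1: r3 = 6 + 2 = 8 -> in agreement
step 2: r2 = 4 -> confirmed correct
step 3: r1 = 4 -> verified
step 4: r3 = -(8) = -8 -> exactly as logged
step 5: r2 = 4 * -8 = -32 -> in agreement
step 6: r2 = -32 + -8 = -40 -> checks out
step 7: r2 = -40 - -8 = -32 -> agrees with the record
step 8: r2 = 4 -> agrees with the record
step 9: r1 = -(4) = -4 -> in agreement
step 10: r1 = -4 - 4 = -8 -> exactly as logged
step 11: r3 = -(-8) = 8 -> confirmed correct
step 12: r3 = 8 + 4 = 12 -> agrees with the record
step 13: r3 = 4 -> matches
No step deviates from the rules.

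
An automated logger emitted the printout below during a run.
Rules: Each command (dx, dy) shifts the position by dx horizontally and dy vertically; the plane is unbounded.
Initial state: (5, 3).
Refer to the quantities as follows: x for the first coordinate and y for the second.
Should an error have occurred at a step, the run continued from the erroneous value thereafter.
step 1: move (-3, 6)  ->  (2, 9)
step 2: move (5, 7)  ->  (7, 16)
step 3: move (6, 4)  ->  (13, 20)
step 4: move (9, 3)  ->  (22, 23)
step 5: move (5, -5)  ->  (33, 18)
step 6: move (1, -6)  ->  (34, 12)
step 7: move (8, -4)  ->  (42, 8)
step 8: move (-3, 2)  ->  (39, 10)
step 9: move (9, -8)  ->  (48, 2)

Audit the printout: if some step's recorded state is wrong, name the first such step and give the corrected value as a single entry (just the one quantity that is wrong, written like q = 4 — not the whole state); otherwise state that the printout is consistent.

step 5, x = 27

1. x = 5 + (-3) = 2, y = 3 + (6) = 9 (exactly as logged)
2. x = 2 + (5) = 7, y = 9 + (7) = 16 (consistent with the printout)
3. x = 7 + (6) = 13, y = 16 + (4) = 20 (in agreement)
4. x = 13 + (9) = 22, y = 20 + (3) = 23 (agrees with the printout)
5. x = 22 + (5) = 27, y = 23 + (-5) = 18 (this is not what the printout shows)
Conclusion: step 5 carries the first error; the entry should be x = 27.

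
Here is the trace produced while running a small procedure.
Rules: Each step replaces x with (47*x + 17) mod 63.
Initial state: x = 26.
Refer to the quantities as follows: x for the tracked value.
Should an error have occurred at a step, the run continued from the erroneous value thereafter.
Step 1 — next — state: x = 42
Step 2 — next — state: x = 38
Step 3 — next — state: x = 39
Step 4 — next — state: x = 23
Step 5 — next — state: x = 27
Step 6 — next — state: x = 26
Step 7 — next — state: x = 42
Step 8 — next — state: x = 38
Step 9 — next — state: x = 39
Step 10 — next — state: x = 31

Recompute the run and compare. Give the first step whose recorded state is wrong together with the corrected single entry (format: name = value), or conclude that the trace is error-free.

1. x = (47*26 + 17) mod 63 = 42 (in agreement)
2. x = (47*42 + 17) mod 63 = 38 (checks out)
3. x = (47*38 + 17) mod 63 = 39 (in agreement)
4. x = (47*39 + 17) mod 63 = 23 (checks out)
5. x = (47*23 + 17) mod 63 = 27 (verified)
6. x = (47*27 + 17) mod 63 = 26 (verified)
7. x = (47*26 + 17) mod 63 = 42 (same as recorded)
8. x = (47*42 + 17) mod 63 = 38 (checks out)
9. x = (47*38 + 17) mod 63 = 39 (checks out)
10. x = (47*39 + 17) mod 63 = 23 (the recorded entry deviates here)
First incorrect step: 10; the correct value is x = 23.

step 10, x = 23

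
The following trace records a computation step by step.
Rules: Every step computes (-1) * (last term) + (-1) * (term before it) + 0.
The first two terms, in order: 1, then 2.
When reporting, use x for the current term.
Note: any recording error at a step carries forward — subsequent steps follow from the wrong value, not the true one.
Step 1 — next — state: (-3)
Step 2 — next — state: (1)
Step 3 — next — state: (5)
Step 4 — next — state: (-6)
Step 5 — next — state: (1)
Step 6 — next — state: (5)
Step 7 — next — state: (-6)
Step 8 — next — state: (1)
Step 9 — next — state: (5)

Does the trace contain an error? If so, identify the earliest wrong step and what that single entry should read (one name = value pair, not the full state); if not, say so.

step 3, x = 2

step 1: x = -1*(2) + (-1)*(1) + (0) = -3 -> matches
step 2: x = -1*(-3) + (-1)*(2) + (0) = 1 -> verified
step 3: x = -1*(1) + (-1)*(-3) + (0) = 2 -> the recorded entry deviates here
The earliest wrong entry is at step 3: it should read x = 2.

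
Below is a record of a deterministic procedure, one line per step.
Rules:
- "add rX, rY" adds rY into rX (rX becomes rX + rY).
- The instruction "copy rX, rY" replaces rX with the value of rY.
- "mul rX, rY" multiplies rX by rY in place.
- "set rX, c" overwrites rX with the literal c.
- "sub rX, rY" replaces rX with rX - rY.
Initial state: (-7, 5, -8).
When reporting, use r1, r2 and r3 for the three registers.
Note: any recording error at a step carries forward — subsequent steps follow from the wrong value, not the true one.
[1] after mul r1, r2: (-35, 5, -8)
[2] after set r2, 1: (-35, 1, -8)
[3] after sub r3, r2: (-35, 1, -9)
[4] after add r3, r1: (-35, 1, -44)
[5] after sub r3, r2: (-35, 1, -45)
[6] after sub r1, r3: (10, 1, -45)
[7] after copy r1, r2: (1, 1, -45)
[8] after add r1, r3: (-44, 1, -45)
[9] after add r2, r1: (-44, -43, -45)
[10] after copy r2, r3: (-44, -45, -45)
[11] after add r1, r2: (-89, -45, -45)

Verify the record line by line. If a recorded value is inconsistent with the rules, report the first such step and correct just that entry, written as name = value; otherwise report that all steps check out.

Recomputing the run from the initial state:
step 1: r1 = -35, r2 = 5, r3 = -8
step 2: r1 = -35, r2 = 1, r3 = -8
step 3: r1 = -35, r2 = 1, r3 = -9
step 4: r1 = -35, r2 = 1, r3 = -44
step 5: r1 = -35, r2 = 1, r3 = -45
step 6: r1 = 10, r2 = 1, r3 = -45
step 7: r1 = 1, r2 = 1, r3 = -45
step 8: r1 = -44, r2 = 1, r3 = -45
step 9: r1 = -44, r2 = -43, r3 = -45
step 10: r1 = -44, r2 = -45, r3 = -45
step 11: r1 = -89, r2 = -45, r3 = -45
This matches the record at every step.

no error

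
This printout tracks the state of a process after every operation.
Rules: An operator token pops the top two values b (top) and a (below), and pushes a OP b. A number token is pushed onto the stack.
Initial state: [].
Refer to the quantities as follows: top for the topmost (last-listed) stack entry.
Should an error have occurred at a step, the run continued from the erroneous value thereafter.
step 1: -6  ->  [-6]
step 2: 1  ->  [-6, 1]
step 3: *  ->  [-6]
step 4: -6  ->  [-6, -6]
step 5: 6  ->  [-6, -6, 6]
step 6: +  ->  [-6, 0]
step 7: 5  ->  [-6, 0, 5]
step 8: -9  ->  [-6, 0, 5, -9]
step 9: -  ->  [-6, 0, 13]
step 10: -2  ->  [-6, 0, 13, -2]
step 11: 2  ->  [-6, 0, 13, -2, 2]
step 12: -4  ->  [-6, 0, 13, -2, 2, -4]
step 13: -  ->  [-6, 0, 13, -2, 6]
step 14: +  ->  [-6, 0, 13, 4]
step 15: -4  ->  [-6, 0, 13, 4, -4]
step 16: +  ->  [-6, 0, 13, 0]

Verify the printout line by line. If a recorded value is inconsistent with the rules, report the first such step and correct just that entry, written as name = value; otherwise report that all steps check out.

step 1: push -6: top = -6 -> confirmed correct
step 2: push 1: top = 1 -> in agreement
step 3: -6 * 1 = -6 -> checks out
step 4: push -6: top = -6 -> agrees with the printout
step 5: push 6: top = 6 -> checks out
step 6: -6 + 6 = 0 -> in agreement
step 7: push 5: top = 5 -> verified
step 8: push -9: top = -9 -> confirmed correct
step 9: 5 - -9 = 14 -> the recorded entry deviates here
First deviation found at step 9; the corrected entry is top = 14.

step 9, top = 14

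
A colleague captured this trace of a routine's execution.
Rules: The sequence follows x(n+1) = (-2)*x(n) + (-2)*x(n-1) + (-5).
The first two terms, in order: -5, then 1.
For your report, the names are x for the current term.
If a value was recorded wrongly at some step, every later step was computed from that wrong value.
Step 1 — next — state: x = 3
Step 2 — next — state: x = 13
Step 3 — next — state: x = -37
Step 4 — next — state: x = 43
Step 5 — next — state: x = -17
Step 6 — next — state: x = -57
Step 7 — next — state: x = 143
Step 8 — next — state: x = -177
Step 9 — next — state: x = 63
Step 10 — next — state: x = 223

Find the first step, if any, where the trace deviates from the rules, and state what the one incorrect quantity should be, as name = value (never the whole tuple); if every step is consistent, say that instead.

Step 1: x = -2*(1) + (-2)*(-5) + (-5) = 3 — checks out.
Step 2: x = -2*(3) + (-2)*(1) + (-5) = -13 — the entry is off here.
Conclusion: step 2 carries the first error; the entry should be x = -13.

step 2, x = -13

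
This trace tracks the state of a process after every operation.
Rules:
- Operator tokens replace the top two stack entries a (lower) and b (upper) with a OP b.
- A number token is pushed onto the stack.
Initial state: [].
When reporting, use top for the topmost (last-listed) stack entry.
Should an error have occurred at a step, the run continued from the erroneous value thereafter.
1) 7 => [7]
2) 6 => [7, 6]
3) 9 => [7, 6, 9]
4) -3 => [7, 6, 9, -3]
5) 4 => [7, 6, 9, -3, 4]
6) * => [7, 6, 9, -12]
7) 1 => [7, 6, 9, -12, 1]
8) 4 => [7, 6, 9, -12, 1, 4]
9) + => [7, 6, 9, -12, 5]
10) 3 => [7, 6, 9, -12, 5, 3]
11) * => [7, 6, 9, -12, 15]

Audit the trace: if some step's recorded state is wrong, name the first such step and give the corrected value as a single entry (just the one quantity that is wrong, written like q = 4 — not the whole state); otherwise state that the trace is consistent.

step 1: push 7: top = 7 -> checks out
step 2: push 6: top = 6 -> in agreement
step 3: push 9: top = 9 -> confirmed correct
step 4: push -3: top = -3 -> matches
step 5: push 4: top = 4 -> verified
step 6: -3 * 4 = -12 -> checks out
step 7: push 1: top = 1 -> exactly as logged
step 8: push 4: top = 4 -> verified
step 9: 1 + 4 = 5 -> same as recorded
step 10: push 3: top = 3 -> same as recorded
step 11: 5 * 3 = 15 -> checks out
All steps check out; nothing to correct.

no error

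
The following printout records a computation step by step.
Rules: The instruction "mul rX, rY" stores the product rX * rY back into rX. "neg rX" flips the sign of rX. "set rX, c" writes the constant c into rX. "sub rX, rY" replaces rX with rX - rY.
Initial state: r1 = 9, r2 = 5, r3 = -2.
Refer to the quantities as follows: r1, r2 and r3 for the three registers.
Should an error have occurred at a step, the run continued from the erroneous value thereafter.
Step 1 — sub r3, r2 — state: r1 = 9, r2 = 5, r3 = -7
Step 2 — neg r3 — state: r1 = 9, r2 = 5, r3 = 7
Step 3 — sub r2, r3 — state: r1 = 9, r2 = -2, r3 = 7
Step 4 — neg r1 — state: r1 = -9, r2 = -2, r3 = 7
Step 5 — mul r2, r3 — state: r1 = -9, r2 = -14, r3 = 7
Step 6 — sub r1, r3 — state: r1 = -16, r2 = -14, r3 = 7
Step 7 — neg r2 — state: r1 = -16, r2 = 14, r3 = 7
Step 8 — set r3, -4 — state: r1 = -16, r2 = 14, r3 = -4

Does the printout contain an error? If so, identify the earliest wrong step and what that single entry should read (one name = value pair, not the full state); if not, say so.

1. r3 = -2 - 5 = -7 (confirmed correct)
2. r3 = -(-7) = 7 (confirmed correct)
3. r2 = 5 - 7 = -2 (matches)
4. r1 = -(9) = -9 (no discrepancy)
5. r2 = -2 * 7 = -14 (verified)
6. r1 = -9 - 7 = -16 (confirmed correct)
7. r2 = -(-14) = 14 (in agreement)
8. r3 = -4 (consistent with the printout)
No step deviates from the rules.

no error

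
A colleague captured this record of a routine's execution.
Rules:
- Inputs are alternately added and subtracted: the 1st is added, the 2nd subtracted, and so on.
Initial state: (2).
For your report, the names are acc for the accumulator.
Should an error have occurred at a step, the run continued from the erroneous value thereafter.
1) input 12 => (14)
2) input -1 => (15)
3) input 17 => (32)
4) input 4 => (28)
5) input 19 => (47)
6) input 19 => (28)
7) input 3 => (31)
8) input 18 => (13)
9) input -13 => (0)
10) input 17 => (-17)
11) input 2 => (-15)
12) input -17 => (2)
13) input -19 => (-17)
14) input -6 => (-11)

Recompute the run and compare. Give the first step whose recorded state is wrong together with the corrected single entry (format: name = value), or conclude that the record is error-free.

no error

1. acc = 2 + 12 = 14 (exactly as logged)
2. acc = 14 - -1 = 15 (agrees with the record)
3. acc = 15 + 17 = 32 (consistent with the record)
4. acc = 32 - 4 = 28 (verified)
5. acc = 28 + 19 = 47 (same as recorded)
6. acc = 47 - 19 = 28 (matches)
7. acc = 28 + 3 = 31 (verified)
8. acc = 31 - 18 = 13 (in agreement)
9. acc = 13 + -13 = 0 (same as recorded)
10. acc = 0 - 17 = -17 (no discrepancy)
11. acc = -17 + 2 = -15 (same as recorded)
12. acc = -15 - -17 = 2 (in agreement)
13. acc = 2 + -19 = -17 (checks out)
14. acc = -17 - -6 = -11 (same as recorded)
No step deviates from the rules.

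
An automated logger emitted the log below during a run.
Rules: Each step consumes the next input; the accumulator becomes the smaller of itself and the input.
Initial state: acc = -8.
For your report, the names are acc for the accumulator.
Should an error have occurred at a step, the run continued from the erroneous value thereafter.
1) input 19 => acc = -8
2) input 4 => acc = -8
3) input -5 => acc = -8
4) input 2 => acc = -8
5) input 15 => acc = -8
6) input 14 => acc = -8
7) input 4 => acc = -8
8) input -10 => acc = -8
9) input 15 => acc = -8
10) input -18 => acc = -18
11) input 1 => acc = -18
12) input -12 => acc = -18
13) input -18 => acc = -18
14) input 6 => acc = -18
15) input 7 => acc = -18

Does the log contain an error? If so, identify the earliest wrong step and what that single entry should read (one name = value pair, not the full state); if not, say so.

step 1: acc = min(-8, 19) = -8 -> consistent with the log
step 2: acc = min(-8, 4) = -8 -> matches
step 3: acc = min(-8, -5) = -8 -> agrees with the log
step 4: acc = min(-8, 2) = -8 -> same as recorded
step 5: acc = min(-8, 15) = -8 -> confirmed correct
step 6: acc = min(-8, 14) = -8 -> exactly as logged
step 7: acc = min(-8, 4) = -8 -> same as recorded
step 8: acc = min(-8, -10) = -10 -> a discrepancy with the log
First deviation found at step 8; the corrected entry is acc = -10.

step 8, acc = -10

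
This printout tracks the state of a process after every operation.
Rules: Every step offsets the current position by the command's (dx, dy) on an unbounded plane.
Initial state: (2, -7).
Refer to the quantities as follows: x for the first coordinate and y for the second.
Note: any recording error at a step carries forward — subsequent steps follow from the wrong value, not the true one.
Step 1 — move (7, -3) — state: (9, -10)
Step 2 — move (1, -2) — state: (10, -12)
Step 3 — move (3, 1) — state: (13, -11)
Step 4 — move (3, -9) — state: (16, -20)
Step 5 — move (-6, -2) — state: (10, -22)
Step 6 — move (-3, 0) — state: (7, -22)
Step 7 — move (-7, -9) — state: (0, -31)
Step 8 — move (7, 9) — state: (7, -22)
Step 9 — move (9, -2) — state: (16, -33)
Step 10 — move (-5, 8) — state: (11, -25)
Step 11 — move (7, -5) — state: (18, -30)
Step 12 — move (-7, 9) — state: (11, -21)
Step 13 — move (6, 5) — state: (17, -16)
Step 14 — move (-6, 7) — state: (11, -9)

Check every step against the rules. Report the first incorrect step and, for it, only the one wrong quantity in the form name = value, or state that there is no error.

step 9, y = -24

Step 1: x = 2 + (7) = 9, y = -7 + (-3) = -10 — checks out.
Step 2: x = 9 + (1) = 10, y = -10 + (-2) = -12 — exactly as logged.
Step 3: x = 10 + (3) = 13, y = -12 + (1) = -11 — exactly as logged.
Step 4: x = 13 + (3) = 16, y = -11 + (-9) = -20 — same as recorded.
Step 5: x = 16 + (-6) = 10, y = -20 + (-2) = -22 — verified.
Step 6: x = 10 + (-3) = 7, y = -22 + (0) = -22 — in agreement.
Step 7: x = 7 + (-7) = 0, y = -22 + (-9) = -31 — agrees with the printout.
Step 8: x = 0 + (7) = 7, y = -31 + (9) = -22 — consistent with the printout.
Step 9: x = 7 + (9) = 16, y = -22 + (-2) = -24 — the printout disagrees here.
So the first discrepancy is step 9, where the right value is y = -24.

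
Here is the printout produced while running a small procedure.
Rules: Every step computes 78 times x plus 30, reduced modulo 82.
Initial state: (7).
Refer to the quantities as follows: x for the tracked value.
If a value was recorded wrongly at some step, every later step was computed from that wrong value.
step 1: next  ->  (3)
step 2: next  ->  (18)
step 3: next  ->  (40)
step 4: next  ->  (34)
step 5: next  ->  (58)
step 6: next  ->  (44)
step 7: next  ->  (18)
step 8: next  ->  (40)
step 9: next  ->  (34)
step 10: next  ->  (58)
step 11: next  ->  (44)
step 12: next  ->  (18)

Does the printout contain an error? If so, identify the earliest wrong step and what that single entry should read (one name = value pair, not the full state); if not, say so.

step 1, x = 2

step 1: x = (78*7 + 30) mod 82 = 2 -> the entry is off here
Conclusion: step 1 carries the first error; the entry should be x = 2.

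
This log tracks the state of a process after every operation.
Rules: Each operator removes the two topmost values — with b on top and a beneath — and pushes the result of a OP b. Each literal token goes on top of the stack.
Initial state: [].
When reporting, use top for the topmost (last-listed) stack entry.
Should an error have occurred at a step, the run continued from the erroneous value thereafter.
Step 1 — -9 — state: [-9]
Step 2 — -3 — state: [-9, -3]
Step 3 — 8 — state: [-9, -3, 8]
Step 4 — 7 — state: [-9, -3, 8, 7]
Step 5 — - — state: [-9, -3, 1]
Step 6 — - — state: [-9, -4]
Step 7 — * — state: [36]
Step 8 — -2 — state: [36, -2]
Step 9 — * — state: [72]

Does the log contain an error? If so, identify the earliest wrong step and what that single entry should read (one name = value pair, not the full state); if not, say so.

step 9, top = -72

Step 1: push -9: top = -9 — checks out.
Step 2: push -3: top = -3 — checks out.
Step 3: push 8: top = 8 — consistent with the log.
Step 4: push 7: top = 7 — agrees with the log.
Step 5: 8 - 7 = 1 — verified.
Step 6: -3 - 1 = -4 — exactly as logged.
Step 7: -9 * -4 = 36 — same as recorded.
Step 8: push -2: top = -2 — agrees with the log.
Step 9: 36 * -2 = -72 — the entry is off here.
First deviation found at step 9; the corrected entry is top = -72.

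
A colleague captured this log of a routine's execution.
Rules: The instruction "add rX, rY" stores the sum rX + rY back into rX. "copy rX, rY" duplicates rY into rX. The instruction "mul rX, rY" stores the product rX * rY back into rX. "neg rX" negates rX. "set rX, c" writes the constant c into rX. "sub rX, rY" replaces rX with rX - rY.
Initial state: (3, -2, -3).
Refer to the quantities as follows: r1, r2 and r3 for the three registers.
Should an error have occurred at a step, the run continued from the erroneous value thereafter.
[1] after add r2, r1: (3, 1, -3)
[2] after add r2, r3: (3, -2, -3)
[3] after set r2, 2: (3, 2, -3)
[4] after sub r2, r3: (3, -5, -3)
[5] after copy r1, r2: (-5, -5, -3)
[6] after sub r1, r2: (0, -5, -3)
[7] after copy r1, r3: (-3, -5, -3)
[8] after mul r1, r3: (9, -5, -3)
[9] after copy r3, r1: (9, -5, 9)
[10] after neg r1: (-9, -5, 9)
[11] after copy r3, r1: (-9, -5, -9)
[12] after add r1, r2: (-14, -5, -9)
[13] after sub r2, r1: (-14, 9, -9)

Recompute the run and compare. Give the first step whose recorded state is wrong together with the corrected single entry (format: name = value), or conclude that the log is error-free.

step 4, r2 = 5

1. r2 = -2 + 3 = 1 (matches)
2. r2 = 1 + -3 = -2 (exactly as logged)
3. r2 = 2 (confirmed correct)
4. r2 = 2 - -3 = 5 (not what was recorded)
The audit stops at step 4: the recorded entry is wrong and should be r2 = 5.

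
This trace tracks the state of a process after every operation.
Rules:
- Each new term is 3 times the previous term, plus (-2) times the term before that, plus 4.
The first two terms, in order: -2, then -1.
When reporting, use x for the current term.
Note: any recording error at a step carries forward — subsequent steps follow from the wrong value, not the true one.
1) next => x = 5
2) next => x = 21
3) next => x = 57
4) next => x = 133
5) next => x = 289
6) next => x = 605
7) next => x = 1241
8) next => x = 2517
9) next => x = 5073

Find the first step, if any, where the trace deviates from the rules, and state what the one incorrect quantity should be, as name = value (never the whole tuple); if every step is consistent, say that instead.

Recomputing the run from the initial state:
step 1: x = 5
step 2: x = 21
step 3: x = 57
step 4: x = 133
step 5: x = 289
step 6: x = 605
step 7: x = 1241
step 8: x = 2517
step 9: x = 5073
This matches the trace at every step.

no error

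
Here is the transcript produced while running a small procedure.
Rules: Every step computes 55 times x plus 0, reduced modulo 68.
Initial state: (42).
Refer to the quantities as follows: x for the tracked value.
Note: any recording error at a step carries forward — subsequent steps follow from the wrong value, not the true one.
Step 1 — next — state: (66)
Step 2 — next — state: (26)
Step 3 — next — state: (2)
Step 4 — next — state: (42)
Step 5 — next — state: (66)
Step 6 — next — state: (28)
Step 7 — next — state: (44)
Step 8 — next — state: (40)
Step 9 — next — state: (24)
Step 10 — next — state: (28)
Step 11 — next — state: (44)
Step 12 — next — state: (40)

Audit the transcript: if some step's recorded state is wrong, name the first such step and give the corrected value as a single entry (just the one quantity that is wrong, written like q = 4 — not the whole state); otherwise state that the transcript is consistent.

Step 1: x = (55*42 + 0) mod 68 = 66 — exactly as logged.
Step 2: x = (55*66 + 0) mod 68 = 26 — verified.
Step 3: x = (55*26 + 0) mod 68 = 2 — consistent with the transcript.
Step 4: x = (55*2 + 0) mod 68 = 42 — confirmed correct.
Step 5: x = (55*42 + 0) mod 68 = 66 — consistent with the transcript.
Step 6: x = (55*66 + 0) mod 68 = 26 — first mismatch against the transcript.
So the first discrepancy is step 6, where the right value is x = 26.

step 6, x = 26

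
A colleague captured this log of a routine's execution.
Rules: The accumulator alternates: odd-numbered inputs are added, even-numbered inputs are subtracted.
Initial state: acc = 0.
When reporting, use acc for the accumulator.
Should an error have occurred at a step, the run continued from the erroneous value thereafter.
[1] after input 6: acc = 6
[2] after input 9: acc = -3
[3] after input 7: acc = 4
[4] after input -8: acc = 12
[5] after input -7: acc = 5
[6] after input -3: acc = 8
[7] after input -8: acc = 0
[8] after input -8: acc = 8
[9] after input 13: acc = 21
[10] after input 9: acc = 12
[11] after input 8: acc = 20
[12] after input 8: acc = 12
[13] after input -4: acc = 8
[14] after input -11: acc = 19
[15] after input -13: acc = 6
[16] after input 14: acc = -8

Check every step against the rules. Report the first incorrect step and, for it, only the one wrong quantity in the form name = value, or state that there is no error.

no error

Step 1: acc = 0 + 6 = 6 — checks out.
Step 2: acc = 6 - 9 = -3 — in agreement.
Step 3: acc = -3 + 7 = 4 — confirmed correct.
Step 4: acc = 4 - -8 = 12 — checks out.
Step 5: acc = 12 + -7 = 5 — in agreement.
Step 6: acc = 5 - -3 = 8 — consistent with the log.
Step 7: acc = 8 + -8 = 0 — checks out.
Step 8: acc = 0 - -8 = 8 — exactly as logged.
Step 9: acc = 8 + 13 = 21 — consistent with the log.
Step 10: acc = 21 - 9 = 12 — matches.
Step 11: acc = 12 + 8 = 20 — agrees with the log.
Step 12: acc = 20 - 8 = 12 — checks out.
Step 13: acc = 12 + -4 = 8 — checks out.
Step 14: acc = 8 - -11 = 19 — agrees with the log.
Step 15: acc = 19 + -13 = 6 — confirmed correct.
Step 16: acc = 6 - 14 = -8 — checks out.
All entries verified; no error found.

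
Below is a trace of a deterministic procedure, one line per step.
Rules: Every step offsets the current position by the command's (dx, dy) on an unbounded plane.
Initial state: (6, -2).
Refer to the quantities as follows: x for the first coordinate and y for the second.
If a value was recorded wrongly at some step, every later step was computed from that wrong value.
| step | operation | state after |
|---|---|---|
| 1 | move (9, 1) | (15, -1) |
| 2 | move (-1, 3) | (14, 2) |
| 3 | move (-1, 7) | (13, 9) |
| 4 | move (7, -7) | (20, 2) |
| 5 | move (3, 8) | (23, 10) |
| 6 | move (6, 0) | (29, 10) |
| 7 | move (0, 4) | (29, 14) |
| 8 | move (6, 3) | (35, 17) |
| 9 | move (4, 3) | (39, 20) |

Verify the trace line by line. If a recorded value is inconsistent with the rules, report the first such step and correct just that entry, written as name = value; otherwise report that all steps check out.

no error

Recomputing the run from the initial state:
step 1: x = 15, y = -1
step 2: x = 14, y = 2
step 3: x = 13, y = 9
step 4: x = 20, y = 2
step 5: x = 23, y = 10
step 6: x = 29, y = 10
step 7: x = 29, y = 14
step 8: x = 35, y = 17
step 9: x = 39, y = 20
This matches the trace at every step.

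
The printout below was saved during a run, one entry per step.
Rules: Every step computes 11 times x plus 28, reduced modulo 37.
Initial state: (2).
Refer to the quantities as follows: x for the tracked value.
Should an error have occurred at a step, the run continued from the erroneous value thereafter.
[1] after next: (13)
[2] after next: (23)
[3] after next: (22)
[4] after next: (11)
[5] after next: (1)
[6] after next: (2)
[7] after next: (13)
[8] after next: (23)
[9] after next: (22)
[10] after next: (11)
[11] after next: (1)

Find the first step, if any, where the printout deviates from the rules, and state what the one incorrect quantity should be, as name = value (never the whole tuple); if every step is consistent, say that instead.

no error

1. x = (11*2 + 28) mod 37 = 13 (matches)
2. x = (11*13 + 28) mod 37 = 23 (confirmed correct)
3. x = (11*23 + 28) mod 37 = 22 (consistent with the printout)
4. x = (11*22 + 28) mod 37 = 11 (verified)
5. x = (11*11 + 28) mod 37 = 1 (exactly as logged)
6. x = (11*1 + 28) mod 37 = 2 (same as recorded)
7. x = (11*2 + 28) mod 37 = 13 (no discrepancy)
8. x = (11*13 + 28) mod 37 = 23 (matches)
9. x = (11*23 + 28) mod 37 = 22 (checks out)
10. x = (11*22 + 28) mod 37 = 11 (exactly as logged)
11. x = (11*11 + 28) mod 37 = 1 (verified)
Nothing is out of place; the run is error-free.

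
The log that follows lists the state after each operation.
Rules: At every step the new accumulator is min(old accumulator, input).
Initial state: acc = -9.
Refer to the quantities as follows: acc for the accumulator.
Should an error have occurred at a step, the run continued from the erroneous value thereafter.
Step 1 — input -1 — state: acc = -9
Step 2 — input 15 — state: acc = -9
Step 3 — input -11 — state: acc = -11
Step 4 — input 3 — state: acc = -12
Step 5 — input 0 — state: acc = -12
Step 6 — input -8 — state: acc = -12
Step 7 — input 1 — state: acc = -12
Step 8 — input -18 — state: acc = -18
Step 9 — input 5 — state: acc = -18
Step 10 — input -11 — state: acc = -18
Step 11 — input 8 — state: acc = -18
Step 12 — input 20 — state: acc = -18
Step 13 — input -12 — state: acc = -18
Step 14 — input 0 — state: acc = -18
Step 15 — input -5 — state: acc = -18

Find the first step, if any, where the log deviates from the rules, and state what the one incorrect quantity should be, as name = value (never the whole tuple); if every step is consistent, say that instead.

step 4, acc = -11

Step 1: acc = min(-9, -1) = -9 — same as recorded.
Step 2: acc = min(-9, 15) = -9 — agrees with the log.
Step 3: acc = min(-9, -11) = -11 — in agreement.
Step 4: acc = min(-11, 3) = -11 — the entry is off here.
The earliest wrong entry is at step 4: it should read acc = -11.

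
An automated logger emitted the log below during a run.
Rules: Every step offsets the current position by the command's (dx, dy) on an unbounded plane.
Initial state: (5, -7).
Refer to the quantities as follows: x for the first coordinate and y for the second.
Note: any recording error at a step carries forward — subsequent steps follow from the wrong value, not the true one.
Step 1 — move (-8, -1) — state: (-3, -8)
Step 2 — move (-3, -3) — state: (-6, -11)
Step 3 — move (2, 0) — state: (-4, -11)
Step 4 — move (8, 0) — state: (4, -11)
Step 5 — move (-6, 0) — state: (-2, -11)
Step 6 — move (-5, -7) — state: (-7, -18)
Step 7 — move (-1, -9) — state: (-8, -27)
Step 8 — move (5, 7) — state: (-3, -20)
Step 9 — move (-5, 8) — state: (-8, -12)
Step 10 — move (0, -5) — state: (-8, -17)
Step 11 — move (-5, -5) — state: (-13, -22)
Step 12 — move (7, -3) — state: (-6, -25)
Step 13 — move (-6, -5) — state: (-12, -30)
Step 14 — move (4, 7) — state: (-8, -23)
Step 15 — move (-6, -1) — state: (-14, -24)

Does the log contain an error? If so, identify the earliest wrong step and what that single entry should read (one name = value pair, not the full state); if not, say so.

no error

step 1: x = 5 + (-8) = -3, y = -7 + (-1) = -8 -> agrees with the log
step 2: x = -3 + (-3) = -6, y = -8 + (-3) = -11 -> agrees with the log
step 3: x = -6 + (2) = -4, y = -11 + (0) = -11 -> verified
step 4: x = -4 + (8) = 4, y = -11 + (0) = -11 -> same as recorded
step 5: x = 4 + (-6) = -2, y = -11 + (0) = -11 -> consistent with the log
step 6: x = -2 + (-5) = -7, y = -11 + (-7) = -18 -> consistent with the log
step 7: x = -7 + (-1) = -8, y = -18 + (-9) = -27 -> in agreement
step 8: x = -8 + (5) = -3, y = -27 + (7) = -20 -> confirmed correct
step 9: x = -3 + (-5) = -8, y = -20 + (8) = -12 -> matches
step 10: x = -8 + (0) = -8, y = -12 + (-5) = -17 -> same as recorded
step 11: x = -8 + (-5) = -13, y = -17 + (-5) = -22 -> in agreement
step 12: x = -13 + (7) = -6, y = -22 + (-3) = -25 -> checks out
step 13: x = -6 + (-6) = -12, y = -25 + (-5) = -30 -> no discrepancy
step 14: x = -12 + (4) = -8, y = -30 + (7) = -23 -> in agreement
step 15: x = -8 + (-6) = -14, y = -23 + (-1) = -24 -> checks out
Every step is consistent.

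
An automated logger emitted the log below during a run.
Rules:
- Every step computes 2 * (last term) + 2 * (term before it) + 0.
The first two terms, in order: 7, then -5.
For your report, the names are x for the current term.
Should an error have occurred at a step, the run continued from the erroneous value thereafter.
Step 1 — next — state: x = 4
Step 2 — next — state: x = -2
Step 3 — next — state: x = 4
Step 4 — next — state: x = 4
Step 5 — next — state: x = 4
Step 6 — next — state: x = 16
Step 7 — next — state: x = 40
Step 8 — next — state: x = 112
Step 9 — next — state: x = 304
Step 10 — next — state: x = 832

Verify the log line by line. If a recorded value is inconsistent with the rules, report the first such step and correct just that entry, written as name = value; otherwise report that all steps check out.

step 5, x = 16

step 1: x = 2*(-5) + (2)*(7) + (0) = 4 -> verified
step 2: x = 2*(4) + (2)*(-5) + (0) = -2 -> matches
step 3: x = 2*(-2) + (2)*(4) + (0) = 4 -> confirmed correct
step 4: x = 2*(4) + (2)*(-2) + (0) = 4 -> confirmed correct
step 5: x = 2*(4) + (2)*(4) + (0) = 16 -> not what was recorded
Conclusion: step 5 carries the first error; the entry should be x = 16.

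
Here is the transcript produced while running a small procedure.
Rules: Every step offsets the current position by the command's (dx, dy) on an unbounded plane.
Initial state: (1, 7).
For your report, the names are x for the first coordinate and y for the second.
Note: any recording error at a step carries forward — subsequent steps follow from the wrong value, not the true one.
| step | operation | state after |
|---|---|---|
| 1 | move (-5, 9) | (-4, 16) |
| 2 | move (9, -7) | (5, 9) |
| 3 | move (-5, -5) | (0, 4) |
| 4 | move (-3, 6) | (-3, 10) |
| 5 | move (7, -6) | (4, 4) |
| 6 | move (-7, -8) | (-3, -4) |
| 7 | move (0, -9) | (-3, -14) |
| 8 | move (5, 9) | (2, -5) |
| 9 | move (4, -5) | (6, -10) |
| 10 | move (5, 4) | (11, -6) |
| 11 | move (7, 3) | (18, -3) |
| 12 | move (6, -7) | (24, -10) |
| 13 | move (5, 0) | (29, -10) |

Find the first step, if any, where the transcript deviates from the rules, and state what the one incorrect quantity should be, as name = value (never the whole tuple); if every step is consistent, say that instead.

Step 1: x = 1 + (-5) = -4, y = 7 + (9) = 16 — confirmed correct.
Step 2: x = -4 + (9) = 5, y = 16 + (-7) = 9 — in agreement.
Step 3: x = 5 + (-5) = 0, y = 9 + (-5) = 4 — confirmed correct.
Step 4: x = 0 + (-3) = -3, y = 4 + (6) = 10 — agrees with the transcript.
Step 5: x = -3 + (7) = 4, y = 10 + (-6) = 4 — confirmed correct.
Step 6: x = 4 + (-7) = -3, y = 4 + (-8) = -4 — checks out.
Step 7: x = -3 + (0) = -3, y = -4 + (-9) = -13 — the transcript disagrees here.
That makes step 7 the first incorrect line — y = -13 is what it should show.

step 7, y = -13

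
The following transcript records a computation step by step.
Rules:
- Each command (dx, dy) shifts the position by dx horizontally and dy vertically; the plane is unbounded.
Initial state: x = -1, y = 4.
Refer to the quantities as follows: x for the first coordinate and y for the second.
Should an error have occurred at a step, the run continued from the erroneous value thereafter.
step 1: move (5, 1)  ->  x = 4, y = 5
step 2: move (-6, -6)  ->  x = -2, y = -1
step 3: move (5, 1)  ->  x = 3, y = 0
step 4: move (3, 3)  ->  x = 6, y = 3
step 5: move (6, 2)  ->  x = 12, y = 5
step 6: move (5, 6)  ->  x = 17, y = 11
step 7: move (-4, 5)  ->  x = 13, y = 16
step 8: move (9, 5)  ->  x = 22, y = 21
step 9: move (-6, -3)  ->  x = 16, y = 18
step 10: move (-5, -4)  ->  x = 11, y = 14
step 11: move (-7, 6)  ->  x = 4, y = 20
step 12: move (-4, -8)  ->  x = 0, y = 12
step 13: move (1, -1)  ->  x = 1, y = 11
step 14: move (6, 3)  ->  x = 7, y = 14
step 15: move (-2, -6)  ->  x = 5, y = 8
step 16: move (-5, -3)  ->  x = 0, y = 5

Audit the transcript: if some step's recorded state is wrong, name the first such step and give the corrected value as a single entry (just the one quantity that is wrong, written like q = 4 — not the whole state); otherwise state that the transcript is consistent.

no error

Step 1: x = -1 + (5) = 4, y = 4 + (1) = 5 — no discrepancy.
Step 2: x = 4 + (-6) = -2, y = 5 + (-6) = -1 — agrees with the transcript.
Step 3: x = -2 + (5) = 3, y = -1 + (1) = 0 — same as recorded.
Step 4: x = 3 + (3) = 6, y = 0 + (3) = 3 — exactly as logged.
Step 5: x = 6 + (6) = 12, y = 3 + (2) = 5 — consistent with the transcript.
Step 6: x = 12 + (5) = 17, y = 5 + (6) = 11 — no discrepancy.
Step 7: x = 17 + (-4) = 13, y = 11 + (5) = 16 — verified.
Step 8: x = 13 + (9) = 22, y = 16 + (5) = 21 — verified.
Step 9: x = 22 + (-6) = 16, y = 21 + (-3) = 18 — exactly as logged.
Step 10: x = 16 + (-5) = 11, y = 18 + (-4) = 14 — exactly as logged.
Step 11: x = 11 + (-7) = 4, y = 14 + (6) = 20 — in agreement.
Step 12: x = 4 + (-4) = 0, y = 20 + (-8) = 12 — in agreement.
Step 13: x = 0 + (1) = 1, y = 12 + (-1) = 11 — agrees with the transcript.
Step 14: x = 1 + (6) = 7, y = 11 + (3) = 14 — same as recorded.
Step 15: x = 7 + (-2) = 5, y = 14 + (-6) = 8 — in agreement.
Step 16: x = 5 + (-5) = 0, y = 8 + (-3) = 5 — confirmed correct.
All steps check out; nothing to correct.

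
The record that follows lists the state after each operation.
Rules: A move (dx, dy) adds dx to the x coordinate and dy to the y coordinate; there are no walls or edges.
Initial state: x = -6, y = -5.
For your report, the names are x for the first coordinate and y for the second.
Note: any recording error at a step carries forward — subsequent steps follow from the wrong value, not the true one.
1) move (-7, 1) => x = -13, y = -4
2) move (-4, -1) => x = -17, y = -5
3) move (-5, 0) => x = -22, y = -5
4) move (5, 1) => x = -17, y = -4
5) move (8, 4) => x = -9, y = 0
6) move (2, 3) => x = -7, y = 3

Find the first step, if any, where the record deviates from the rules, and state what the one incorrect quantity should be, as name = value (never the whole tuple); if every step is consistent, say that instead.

Recomputing the run from the initial state:
step 1: x = -13, y = -4
step 2: x = -17, y = -5
step 3: x = -22, y = -5
step 4: x = -17, y = -4
step 5: x = -9, y = 0
step 6: x = -7, y = 3
This matches the record at every step.

no error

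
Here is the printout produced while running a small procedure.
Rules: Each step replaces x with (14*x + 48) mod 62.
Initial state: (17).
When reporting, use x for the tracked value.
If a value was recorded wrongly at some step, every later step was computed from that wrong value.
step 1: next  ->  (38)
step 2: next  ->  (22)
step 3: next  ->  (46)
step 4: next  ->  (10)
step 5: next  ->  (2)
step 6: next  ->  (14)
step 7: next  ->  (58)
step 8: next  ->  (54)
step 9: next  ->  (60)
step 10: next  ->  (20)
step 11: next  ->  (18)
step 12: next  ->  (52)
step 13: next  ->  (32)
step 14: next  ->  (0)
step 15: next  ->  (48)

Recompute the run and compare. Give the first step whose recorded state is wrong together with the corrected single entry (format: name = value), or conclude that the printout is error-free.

no error

Recomputing the run from the initial state:
step 1: x = 38
step 2: x = 22
step 3: x = 46
step 4: x = 10
step 5: x = 2
step 6: x = 14
step 7: x = 58
step 8: x = 54
step 9: x = 60
step 10: x = 20
step 11: x = 18
step 12: x = 52
step 13: x = 32
step 14: x = 0
step 15: x = 48
This matches the printout at every step.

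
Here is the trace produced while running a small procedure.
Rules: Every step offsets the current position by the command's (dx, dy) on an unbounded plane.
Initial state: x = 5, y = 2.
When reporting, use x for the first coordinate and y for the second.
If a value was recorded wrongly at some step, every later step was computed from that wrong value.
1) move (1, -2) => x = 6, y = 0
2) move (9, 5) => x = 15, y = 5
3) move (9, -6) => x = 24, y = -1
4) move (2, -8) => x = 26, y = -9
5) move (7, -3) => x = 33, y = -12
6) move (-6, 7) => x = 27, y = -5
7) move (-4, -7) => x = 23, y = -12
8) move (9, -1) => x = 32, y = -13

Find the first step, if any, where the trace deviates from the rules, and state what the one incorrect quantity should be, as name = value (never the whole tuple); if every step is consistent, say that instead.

step 1: x = 5 + (1) = 6, y = 2 + (-2) = 0 -> checks out
step 2: x = 6 + (9) = 15, y = 0 + (5) = 5 -> checks out
step 3: x = 15 + (9) = 24, y = 5 + (-6) = -1 -> same as recorded
step 4: x = 24 + (2) = 26, y = -1 + (-8) = -9 -> no discrepancy
step 5: x = 26 + (7) = 33, y = -9 + (-3) = -12 -> matches
step 6: x = 33 + (-6) = 27, y = -12 + (7) = -5 -> in agreement
step 7: x = 27 + (-4) = 23, y = -5 + (-7) = -12 -> no discrepancy
step 8: x = 23 + (9) = 32, y = -12 + (-1) = -13 -> agrees with the trace
All steps check out; nothing to correct.

no error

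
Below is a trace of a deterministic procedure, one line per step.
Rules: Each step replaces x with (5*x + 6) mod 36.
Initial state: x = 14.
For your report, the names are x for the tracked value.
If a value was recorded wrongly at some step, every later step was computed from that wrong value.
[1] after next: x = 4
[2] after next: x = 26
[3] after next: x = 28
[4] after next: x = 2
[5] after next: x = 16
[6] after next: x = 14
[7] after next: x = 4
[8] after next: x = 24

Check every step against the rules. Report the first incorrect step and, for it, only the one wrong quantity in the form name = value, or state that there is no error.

step 8, x = 26

1. x = (5*14 + 6) mod 36 = 4 (in agreement)
2. x = (5*4 + 6) mod 36 = 26 (consistent with the trace)
3. x = (5*26 + 6) mod 36 = 28 (consistent with the trace)
4. x = (5*28 + 6) mod 36 = 2 (consistent with the trace)
5. x = (5*2 + 6) mod 36 = 16 (in agreement)
6. x = (5*16 + 6) mod 36 = 14 (checks out)
7. x = (5*14 + 6) mod 36 = 4 (no discrepancy)
8. x = (5*4 + 6) mod 36 = 26 (this is not what the trace shows)
The audit stops at step 8: the recorded entry is wrong and should be x = 26.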